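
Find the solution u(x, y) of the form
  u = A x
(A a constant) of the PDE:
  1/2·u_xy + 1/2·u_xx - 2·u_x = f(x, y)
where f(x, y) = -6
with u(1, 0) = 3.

Substitute the ansatz u = A x into the left-hand side.
Derivatives of the ansatz:
  u_xy = 0
  u_xx = 0
  u_x = A
Term by term:
  1/2·u_xy = 0
  1/2·u_xx = 0
  -2·u_x = - 2 A
So the left-hand side equals
  - 2 A
This must equal f(x, y) = -6 identically.
Matching coefficients of the independent functions:
  [constant term]:  - 2 A = -6
Solving: A = 3.
Check against the point condition:
  u(1, 0) = 3  ⟹  A = 3  ✓
Hence u(x, y) = 3 x.

Answer: u(x, y) = 3 x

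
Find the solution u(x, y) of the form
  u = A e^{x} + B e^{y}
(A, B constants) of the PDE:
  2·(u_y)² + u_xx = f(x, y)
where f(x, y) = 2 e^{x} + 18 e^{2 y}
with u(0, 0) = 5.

Answer: u(x, y) = 2 e^{x} + 3 e^{y}

Derivation:
Substitute the ansatz u = A e^{x} + B e^{y} into the left-hand side.
Derivatives of the ansatz:
  u_y = B e^{y}
  u_xx = A e^{x}
Term by term:
  2·(u_y)² = 2 B^{2} e^{2 y}
  u_xx = A e^{x}
So the left-hand side equals
  A e^{x} + 2 B^{2} e^{2 y}
This must equal f(x, y) = 2 e^{x} + 18 e^{2 y} identically.
Matching coefficients of the independent functions:
  [e^{x}]:  A = 2
  [e^{2 y}]:  2 B^{2} = 18
These equations allow (A, B) = (2, -3) or (2, 3).
Impose the point condition(s):
  u(0, 0) = 5  ⟹  A + B = 5
Only A = 2, B = 3 satisfies everything.
Hence u(x, y) = 2 e^{x} + 3 e^{y}.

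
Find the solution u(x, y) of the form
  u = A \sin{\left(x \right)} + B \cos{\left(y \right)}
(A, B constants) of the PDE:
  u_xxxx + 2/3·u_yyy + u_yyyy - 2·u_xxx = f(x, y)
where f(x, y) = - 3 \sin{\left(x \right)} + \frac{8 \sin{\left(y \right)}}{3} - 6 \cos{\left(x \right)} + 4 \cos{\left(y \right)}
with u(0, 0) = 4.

Substitute the ansatz u = A \sin{\left(x \right)} + B \cos{\left(y \right)} into the left-hand side.
Derivatives of the ansatz:
  u_xxxx = A \sin{\left(x \right)}
  u_yyy = B \sin{\left(y \right)}
  u_yyyy = B \cos{\left(y \right)}
  u_xxx = - A \cos{\left(x \right)}
Term by term:
  u_xxxx = A \sin{\left(x \right)}
  2/3·u_yyy = \frac{2 B \sin{\left(y \right)}}{3}
  u_yyyy = B \cos{\left(y \right)}
  -2·u_xxx = 2 A \cos{\left(x \right)}
So the left-hand side equals
  A \sin{\left(x \right)} + 2 A \cos{\left(x \right)} + \frac{2 B \sin{\left(y \right)}}{3} + B \cos{\left(y \right)}
This must equal f(x, y) = - 3 \sin{\left(x \right)} + \frac{8 \sin{\left(y \right)}}{3} - 6 \cos{\left(x \right)} + 4 \cos{\left(y \right)} identically.
Matching coefficients of the independent functions:
  [\sin{\left(x \right)}]:  A = -3
  [\sin{\left(y \right)}]:  \frac{2 B}{3} = \frac{8}{3}
  [\cos{\left(x \right)}]:  2 A = -6
  [\cos{\left(y \right)}]:  B = 4
Solving: A = -3, B = 4.
Check against the point condition:
  u(0, 0) = 4  ⟹  B = 4  ✓
Hence u(x, y) = - 3 \sin{\left(x \right)} + 4 \cos{\left(y \right)}.

Answer: u(x, y) = - 3 \sin{\left(x \right)} + 4 \cos{\left(y \right)}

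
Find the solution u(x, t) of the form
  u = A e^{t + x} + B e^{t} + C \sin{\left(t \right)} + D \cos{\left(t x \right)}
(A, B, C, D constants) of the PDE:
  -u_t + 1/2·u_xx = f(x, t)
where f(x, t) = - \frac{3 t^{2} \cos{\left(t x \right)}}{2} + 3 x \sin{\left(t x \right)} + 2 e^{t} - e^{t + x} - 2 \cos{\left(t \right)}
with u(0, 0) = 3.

Substitute the ansatz u = A e^{t + x} + B e^{t} + C \sin{\left(t \right)} + D \cos{\left(t x \right)} into the left-hand side.
Derivatives of the ansatz:
  u_t = A e^{t} e^{x} + B e^{t} + C \cos{\left(t \right)} - D x \sin{\left(t x \right)}
  u_xx = A e^{t} e^{x} - D t^{2} \cos{\left(t x \right)}
Term by term:
  -u_t = - A e^{t} e^{x} - B e^{t} - C \cos{\left(t \right)} + D x \sin{\left(t x \right)}
  1/2·u_xx = \frac{A e^{t} e^{x}}{2} - \frac{D t^{2} \cos{\left(t x \right)}}{2}
So the left-hand side equals
  - \frac{A e^{t} e^{x}}{2} - B e^{t} - C \cos{\left(t \right)} - \frac{D t^{2} \cos{\left(t x \right)}}{2} + D x \sin{\left(t x \right)}
This must equal f(x, t) identically; expanded, f = - \frac{3 t^{2} \cos{\left(t x \right)}}{2} + 3 x \sin{\left(t x \right)} - e^{t} e^{x} + 2 e^{t} - 2 \cos{\left(t \right)}.
Matching coefficients of the independent functions:
  [t^{2} \cos{\left(t x \right)}]:  - \frac{D}{2} = - \frac{3}{2}
  [x \sin{\left(t x \right)}]:  D = 3
  [e^{t} e^{x}]:  - \frac{A}{2} = -1
  [e^{t}]:  - B = 2
  [\cos{\left(t \right)}]:  - C = -2
Solving: A = 2, B = -2, C = 2, D = 3.
Check against the point condition:
  u(0, 0) = 3  ⟹  A + B + D = 3  ✓
Hence u(x, t) = - 2 e^{t} + 2 e^{t + x} + 2 \sin{\left(t \right)} + 3 \cos{\left(t x \right)}.

Answer: u(x, t) = - 2 e^{t} + 2 e^{t + x} + 2 \sin{\left(t \right)} + 3 \cos{\left(t x \right)}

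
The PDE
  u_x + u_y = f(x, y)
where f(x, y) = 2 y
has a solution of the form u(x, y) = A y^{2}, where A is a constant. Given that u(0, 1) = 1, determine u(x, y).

Substitute the ansatz u = A y^{2} into the left-hand side.
Derivatives of the ansatz:
  u_x = 0
  u_y = 2 A y
Term by term:
  u_x = 0
  u_y = 2 A y
So the left-hand side equals
  2 A y
This must equal f(x, y) = 2 y identically.
Matching coefficients of the independent functions:
  [y]:  2 A = 2
Solving: A = 1.
Check against the point condition:
  u(0, 1) = 1  ⟹  A = 1  ✓
Hence u(x, y) = y^{2}.

Answer: u(x, y) = y^{2}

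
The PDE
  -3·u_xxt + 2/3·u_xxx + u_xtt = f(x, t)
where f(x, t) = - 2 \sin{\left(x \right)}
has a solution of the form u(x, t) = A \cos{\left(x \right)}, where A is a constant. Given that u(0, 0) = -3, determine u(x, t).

Substitute the ansatz u = A \cos{\left(x \right)} into the left-hand side.
Derivatives of the ansatz:
  u_xxt = 0
  u_xxx = A \sin{\left(x \right)}
  u_xtt = 0
Term by term:
  -3·u_xxt = 0
  2/3·u_xxx = \frac{2 A \sin{\left(x \right)}}{3}
  u_xtt = 0
So the left-hand side equals
  \frac{2 A \sin{\left(x \right)}}{3}
This must equal f(x, t) = - 2 \sin{\left(x \right)} identically.
Matching coefficients of the independent functions:
  [\sin{\left(x \right)}]:  \frac{2 A}{3} = -2
Solving: A = -3.
Check against the point condition:
  u(0, 0) = -3  ⟹  A = -3  ✓
Hence u(x, t) = - 3 \cos{\left(x \right)}.

Answer: u(x, t) = - 3 \cos{\left(x \right)}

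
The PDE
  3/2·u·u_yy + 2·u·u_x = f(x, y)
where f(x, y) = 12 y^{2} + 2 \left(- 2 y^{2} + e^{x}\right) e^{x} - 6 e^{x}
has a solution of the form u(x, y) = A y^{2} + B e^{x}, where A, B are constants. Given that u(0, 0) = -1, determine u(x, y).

Substitute the ansatz u = A y^{2} + B e^{x} into the left-hand side.
Derivatives of the ansatz:
  u_yy = 2 A
  u_x = B e^{x}
Term by term:
  3/2·u·u_yy = 3 A^{2} y^{2} + 3 A B e^{x}
  2·u·u_x = 2 A B y^{2} e^{x} + 2 B^{2} e^{2 x}
So the left-hand side equals
  3 A^{2} y^{2} + 2 A B y^{2} e^{x} + 3 A B e^{x} + 2 B^{2} e^{2 x}
This must equal f(x, y) = 12 y^{2} + 2 \left(- 2 y^{2} + e^{x}\right) e^{x} - 6 e^{x} identically.
Matching coefficients of the independent functions:
  [y^{2}]:  3 A^{2} = 12
  [y^{2} e^{x}]:  2 A B = -4
  [e^{x}]:  3 A B = -6
  [e^{2 x}]:  2 B^{2} = 2
These equations allow (A, B) = (-2, 1) or (2, -1).
Impose the point condition(s):
  u(0, 0) = -1  ⟹  B = -1
Only A = 2, B = -1 satisfies everything.
Hence u(x, y) = 2 y^{2} - e^{x}.

Answer: u(x, y) = 2 y^{2} - e^{x}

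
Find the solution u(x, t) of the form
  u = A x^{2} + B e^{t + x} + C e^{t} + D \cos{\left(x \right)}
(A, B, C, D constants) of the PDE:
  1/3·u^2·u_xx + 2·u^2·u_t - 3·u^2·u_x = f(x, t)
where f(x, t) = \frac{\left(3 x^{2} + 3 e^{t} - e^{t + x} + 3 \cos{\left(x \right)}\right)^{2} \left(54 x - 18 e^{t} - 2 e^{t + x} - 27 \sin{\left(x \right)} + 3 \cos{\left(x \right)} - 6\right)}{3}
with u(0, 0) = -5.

Substitute the ansatz u = A x^{2} + B e^{t + x} + C e^{t} + D \cos{\left(x \right)} into the left-hand side.
Derivatives of the ansatz:
  u_xx = 2 A + B e^{t} e^{x} - D \cos{\left(x \right)}
  u_t = B e^{t} e^{x} + C e^{t}
  u_x = 2 A x + B e^{t} e^{x} - D \sin{\left(x \right)}
Term by term:
  1/3·u^2·u_xx = \frac{2 A^{3} x^{4}}{3} + \frac{A^{2} B x^{4} e^{t} e^{x}}{3} + \frac{4 A^{2} B x^{2} e^{t} e^{x}}{3} + \frac{4 A^{2} C x^{2} e^{t}}{3} - \frac{A^{2} D x^{4} \cos{\left(x \right)}}{3} + \frac{4 A^{2} D x^{2} \cos{\left(x \right)}}{3} + \frac{2 A B^{2} x^{2} e^{2 t} e^{2 x}}{3} + \frac{2 A B^{2} e^{2 t} e^{2 x}}{3} + \frac{2 A B C x^{2} e^{2 t} e^{x}}{3} + \frac{4 A B C e^{2 t} e^{x}}{3} + \frac{4 A B D e^{t} e^{x} \cos{\left(x \right)}}{3} + \frac{2 A C^{2} e^{2 t}}{3} - \frac{2 A C D x^{2} e^{t} \cos{\left(x \right)}}{3} + \frac{4 A C D e^{t} \cos{\left(x \right)}}{3} - \frac{2 A D^{2} x^{2} \cos^{2}{\left(x \right)}}{3} + \frac{2 A D^{2} \cos^{2}{\left(x \right)}}{3} + \frac{B^{3} e^{3 t} e^{3 x}}{3} + \frac{2 B^{2} C e^{3 t} e^{2 x}}{3} + \frac{B^{2} D e^{2 t} e^{2 x} \cos{\left(x \right)}}{3} + \frac{B C^{2} e^{3 t} e^{x}}{3} - \frac{B D^{2} e^{t} e^{x} \cos^{2}{\left(x \right)}}{3} - \frac{C^{2} D e^{2 t} \cos{\left(x \right)}}{3} - \frac{2 C D^{2} e^{t} \cos^{2}{\left(x \right)}}{3} - \frac{D^{3} \cos^{3}{\left(x \right)}}{3}
  2·u^2·u_t = 2 A^{2} B x^{4} e^{t} e^{x} + 2 A^{2} C x^{4} e^{t} + 4 A B^{2} x^{2} e^{2 t} e^{2 x} + 8 A B C x^{2} e^{2 t} e^{x} + 4 A B D x^{2} e^{t} e^{x} \cos{\left(x \right)} + 4 A C^{2} x^{2} e^{2 t} + 4 A C D x^{2} e^{t} \cos{\left(x \right)} + 2 B^{3} e^{3 t} e^{3 x} + 6 B^{2} C e^{3 t} e^{2 x} + 4 B^{2} D e^{2 t} e^{2 x} \cos{\left(x \right)} + 6 B C^{2} e^{3 t} e^{x} + 8 B C D e^{2 t} e^{x} \cos{\left(x \right)} + 2 B D^{2} e^{t} e^{x} \cos^{2}{\left(x \right)} + 2 C^{3} e^{3 t} + 4 C^{2} D e^{2 t} \cos{\left(x \right)} + 2 C D^{2} e^{t} \cos^{2}{\left(x \right)}
  -3·u^2·u_x = - 6 A^{3} x^{5} - 3 A^{2} B x^{4} e^{t} e^{x} - 12 A^{2} B x^{3} e^{t} e^{x} - 12 A^{2} C x^{3} e^{t} + 3 A^{2} D x^{4} \sin{\left(x \right)} - 12 A^{2} D x^{3} \cos{\left(x \right)} - 6 A B^{2} x^{2} e^{2 t} e^{2 x} - 6 A B^{2} x e^{2 t} e^{2 x} - 6 A B C x^{2} e^{2 t} e^{x} - 12 A B C x e^{2 t} e^{x} + 6 A B D x^{2} e^{t} e^{x} \sin{\left(x \right)} - 6 A B D x^{2} e^{t} e^{x} \cos{\left(x \right)} - 12 A B D x e^{t} e^{x} \cos{\left(x \right)} - 6 A C^{2} x e^{2 t} + 6 A C D x^{2} e^{t} \sin{\left(x \right)} - 12 A C D x e^{t} \cos{\left(x \right)} + 6 A D^{2} x^{2} \sin{\left(x \right)} \cos{\left(x \right)} - 6 A D^{2} x \cos^{2}{\left(x \right)} - 3 B^{3} e^{3 t} e^{3 x} - 6 B^{2} C e^{3 t} e^{2 x} + 3 B^{2} D e^{2 t} e^{2 x} \sin{\left(x \right)} - 6 B^{2} D e^{2 t} e^{2 x} \cos{\left(x \right)} - 3 B C^{2} e^{3 t} e^{x} + 6 B C D e^{2 t} e^{x} \sin{\left(x \right)} - 6 B C D e^{2 t} e^{x} \cos{\left(x \right)} + 6 B D^{2} e^{t} e^{x} \sin{\left(x \right)} \cos{\left(x \right)} - 3 B D^{2} e^{t} e^{x} \cos^{2}{\left(x \right)} + 3 C^{2} D e^{2 t} \sin{\left(x \right)} + 6 C D^{2} e^{t} \sin{\left(x \right)} \cos{\left(x \right)} + 3 D^{3} \sin{\left(x \right)} \cos^{2}{\left(x \right)}
Sum these and collect like terms in the independent variables.
This must equal f(x, t) identically; expanded, f = 162 x^{5} - 6 x^{4} e^{t} e^{x} - 54 x^{4} e^{t} - 81 x^{4} \sin{\left(x \right)} + 9 x^{4} \cos{\left(x \right)} - 18 x^{4} - 108 x^{3} e^{t} e^{x} + 324 x^{3} e^{t} + 324 x^{3} \cos{\left(x \right)} + 4 x^{2} e^{2 t} e^{2 x} + 24 x^{2} e^{2 t} e^{x} - 108 x^{2} e^{2 t} + 54 x^{2} e^{t} e^{x} \sin{\left(x \right)} - 18 x^{2} e^{t} e^{x} \cos{\left(x \right)} + 12 x^{2} e^{t} e^{x} - 162 x^{2} e^{t} \sin{\left(x \right)} - 90 x^{2} e^{t} \cos{\left(x \right)} - 36 x^{2} e^{t} - 162 x^{2} \sin{\left(x \right)} \cos{\left(x \right)} + 18 x^{2} \cos^{2}{\left(x \right)} - 36 x^{2} \cos{\left(x \right)} + 18 x e^{2 t} e^{2 x} - 108 x e^{2 t} e^{x} + 162 x e^{2 t} - 108 x e^{t} e^{x} \cos{\left(x \right)} + 324 x e^{t} \cos{\left(x \right)} + 162 x \cos^{2}{\left(x \right)} - \frac{2 e^{3 t} e^{3 x}}{3} - 2 e^{3 t} e^{2 x} + 30 e^{3 t} e^{x} - 54 e^{3 t} - 9 e^{2 t} e^{2 x} \sin{\left(x \right)} + 5 e^{2 t} e^{2 x} \cos{\left(x \right)} - 2 e^{2 t} e^{2 x} + 54 e^{2 t} e^{x} \sin{\left(x \right)} + 18 e^{2 t} e^{x} \cos{\left(x \right)} + 12 e^{2 t} e^{x} - 81 e^{2 t} \sin{\left(x \right)} - 99 e^{2 t} \cos{\left(x \right)} - 18 e^{2 t} + 54 e^{t} e^{x} \sin{\left(x \right)} \cos{\left(x \right)} - 12 e^{t} e^{x} \cos^{2}{\left(x \right)} + 12 e^{t} e^{x} \cos{\left(x \right)} - 162 e^{t} \sin{\left(x \right)} \cos{\left(x \right)} - 36 e^{t} \cos^{2}{\left(x \right)} - 36 e^{t} \cos{\left(x \right)} - 81 \sin{\left(x \right)} \cos^{2}{\left(x \right)} + 9 \cos^{3}{\left(x \right)} - 18 \cos^{2}{\left(x \right)}.
Matching coefficients of the independent functions:
(each divided by its leading coefficient; functions giving the same equation are listed together)
  [x^{4}, x^{5}]:  A^{3} + 27 = 0
  [x e^{2 t}, x^{2} e^{2 t}, e^{2 t}]:  A C^{2} + 27 = 0
  [x \cos^{2}{\left(x \right)}, x^{2} \cos^{2}{\left(x \right)}, x^{2} \sin{\left(x \right)} \cos{\left(x \right)}, …]:  A D^{2} + 27 = 0
  [x^{2} e^{t}, x^{3} e^{t}, x^{4} e^{t}]:  A^{2} C + 27 = 0
  [x^{2} \cos{\left(x \right)}, x^{3} \cos{\left(x \right)}, x^{4} \sin{\left(x \right)}, …]:  A^{2} D + 27 = 0
  [e^{t} \cos{\left(x \right)}, x e^{t} \cos{\left(x \right)}, x^{2} e^{t} \sin{\left(x \right)}, …]:  A C D + 27 = 0
  [e^{t} \cos^{2}{\left(x \right)}, e^{t} \sin{\left(x \right)} \cos{\left(x \right)}]:  C D^{2} + 27 = 0
  [e^{2 t} e^{x}, x e^{2 t} e^{x}, x^{2} e^{2 t} e^{x}]:  A B C - 9 = 0
  [e^{2 t} e^{2 x}, x e^{2 t} e^{2 x}, x^{2} e^{2 t} e^{2 x}]:  A B^{2} + 3 = 0
  [e^{2 t} \sin{\left(x \right)}, e^{2 t} \cos{\left(x \right)}]:  C^{2} D + 27 = 0
  [e^{3 t} e^{x}]:  B C^{2} - 9 = 0
  [e^{3 t} e^{2 x}]:  B^{2} C + 3 = 0
  [e^{3 t} e^{3 x}]:  B^{3} - 1 = 0
  [\sin{\left(x \right)} \cos^{2}{\left(x \right)}, \cos^{3}{\left(x \right)}]:  D^{3} + 27 = 0
  [x^{2} e^{t} e^{x}, x^{3} e^{t} e^{x}, x^{4} e^{t} e^{x}]:  A^{2} B - 9 = 0
  [e^{t} e^{x} \cos{\left(x \right)}, x e^{t} e^{x} \cos{\left(x \right)}, x^{2} e^{t} e^{x} \sin{\left(x \right)}, …]:  A B D - 9 = 0
  [e^{t} e^{x} \cos^{2}{\left(x \right)}, e^{t} e^{x} \sin{\left(x \right)} \cos{\left(x \right)}]:  B D^{2} - 9 = 0
  [e^{2 t} e^{x} \sin{\left(x \right)}, e^{2 t} e^{x} \cos{\left(x \right)}]:  B C D - 9 = 0
  [e^{2 t} e^{2 x} \sin{\left(x \right)}, e^{2 t} e^{2 x} \cos{\left(x \right)}]:  B^{2} D + 3 = 0
  [e^{3 t}]:  C^{3} + 27 = 0
These equations do not fix every constant; impose the point condition(s):
  u(0, 0) = -5  ⟹  B + C + D = -5
Solving the combined system: A = -3, B = 1, C = -3, D = -3.
Hence u(x, t) = - 3 x^{2} - 3 e^{t} + e^{t + x} - 3 \cos{\left(x \right)}.

Answer: u(x, t) = - 3 x^{2} - 3 e^{t} + e^{t + x} - 3 \cos{\left(x \right)}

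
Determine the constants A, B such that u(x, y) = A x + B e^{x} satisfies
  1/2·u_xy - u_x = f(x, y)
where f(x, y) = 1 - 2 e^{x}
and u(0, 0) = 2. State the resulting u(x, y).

Substitute the ansatz u = A x + B e^{x} into the left-hand side.
Derivatives of the ansatz:
  u_xy = 0
  u_x = A + B e^{x}
Term by term:
  1/2·u_xy = 0
  -u_x = - A - B e^{x}
So the left-hand side equals
  - A - B e^{x}
This must equal f(x, y) = 1 - 2 e^{x} identically.
Matching coefficients of the independent functions:
  [constant term]:  - A = 1
  [e^{x}]:  - B = -2
Solving: A = -1, B = 2.
Check against the point condition:
  u(0, 0) = 2  ⟹  B = 2  ✓
Hence u(x, y) = - x + 2 e^{x}.

Answer: u(x, y) = - x + 2 e^{x}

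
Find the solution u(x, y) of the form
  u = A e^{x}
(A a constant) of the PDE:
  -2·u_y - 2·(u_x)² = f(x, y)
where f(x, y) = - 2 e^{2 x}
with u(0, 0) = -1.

Substitute the ansatz u = A e^{x} into the left-hand side.
Derivatives of the ansatz:
  u_y = 0
  u_x = A e^{x}
Term by term:
  -2·u_y = 0
  -2·(u_x)² = - 2 A^{2} e^{2 x}
So the left-hand side equals
  - 2 A^{2} e^{2 x}
This must equal f(x, y) = - 2 e^{2 x} identically.
Matching coefficients of the independent functions:
  [e^{2 x}]:  - 2 A^{2} = -2
These equations allow (A) = (-1) or (1).
Impose the point condition(s):
  u(0, 0) = -1  ⟹  A = -1
Only A = -1 satisfies everything.
Hence u(x, y) = - e^{x}.

Answer: u(x, y) = - e^{x}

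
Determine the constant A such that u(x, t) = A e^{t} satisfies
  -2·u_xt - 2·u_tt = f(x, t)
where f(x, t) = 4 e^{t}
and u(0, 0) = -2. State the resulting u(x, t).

Answer: u(x, t) = - 2 e^{t}

Derivation:
Substitute the ansatz u = A e^{t} into the left-hand side.
Derivatives of the ansatz:
  u_xt = 0
  u_tt = A e^{t}
Term by term:
  -2·u_xt = 0
  -2·u_tt = - 2 A e^{t}
So the left-hand side equals
  - 2 A e^{t}
This must equal f(x, t) = 4 e^{t} identically.
Matching coefficients of the independent functions:
  [e^{t}]:  - 2 A = 4
Solving: A = -2.
Check against the point condition:
  u(0, 0) = -2  ⟹  A = -2  ✓
Hence u(x, t) = - 2 e^{t}.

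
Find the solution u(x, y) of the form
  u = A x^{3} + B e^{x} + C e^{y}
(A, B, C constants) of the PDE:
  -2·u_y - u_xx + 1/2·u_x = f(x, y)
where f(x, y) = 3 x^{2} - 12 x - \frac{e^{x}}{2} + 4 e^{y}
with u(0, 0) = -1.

Substitute the ansatz u = A x^{3} + B e^{x} + C e^{y} into the left-hand side.
Derivatives of the ansatz:
  u_y = C e^{y}
  u_xx = 6 A x + B e^{x}
  u_x = 3 A x^{2} + B e^{x}
Term by term:
  -2·u_y = - 2 C e^{y}
  -u_xx = - 6 A x - B e^{x}
  1/2·u_x = \frac{3 A x^{2}}{2} + \frac{B e^{x}}{2}
So the left-hand side equals
  \frac{3 A x^{2}}{2} - 6 A x - \frac{B e^{x}}{2} - 2 C e^{y}
This must equal f(x, y) = 3 x^{2} - 12 x - \frac{e^{x}}{2} + 4 e^{y} identically.
Matching coefficients of the independent functions:
  [x]:  - 6 A = -12
  [x^{2}]:  \frac{3 A}{2} = 3
  [e^{x}]:  - \frac{B}{2} = - \frac{1}{2}
  [e^{y}]:  - 2 C = 4
Solving: A = 2, B = 1, C = -2.
Check against the point condition:
  u(0, 0) = -1  ⟹  B + C = -1  ✓
Hence u(x, y) = 2 x^{3} + e^{x} - 2 e^{y}.

Answer: u(x, y) = 2 x^{3} + e^{x} - 2 e^{y}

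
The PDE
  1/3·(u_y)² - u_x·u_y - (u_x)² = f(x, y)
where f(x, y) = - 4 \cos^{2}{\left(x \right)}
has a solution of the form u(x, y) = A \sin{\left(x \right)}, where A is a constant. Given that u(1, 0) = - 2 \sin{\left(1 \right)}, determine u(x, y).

Substitute the ansatz u = A \sin{\left(x \right)} into the left-hand side.
Derivatives of the ansatz:
  u_y = 0
  u_x = A \cos{\left(x \right)}
Term by term:
  1/3·(u_y)² = 0
  -u_x·u_y = 0
  -(u_x)² = - A^{2} \cos^{2}{\left(x \right)}
So the left-hand side equals
  - A^{2} \cos^{2}{\left(x \right)}
This must equal f(x, y) = - 4 \cos^{2}{\left(x \right)} identically.
Matching coefficients of the independent functions:
  [\cos^{2}{\left(x \right)}]:  - A^{2} = -4
These equations allow (A) = (-2) or (2).
Impose the point condition(s):
  u(1, 0) = - 2 \sin{\left(1 \right)}  ⟹  A \sin{\left(1 \right)} = - 2 \sin{\left(1 \right)}
Only A = -2 satisfies everything.
Hence u(x, y) = - 2 \sin{\left(x \right)}.

Answer: u(x, y) = - 2 \sin{\left(x \right)}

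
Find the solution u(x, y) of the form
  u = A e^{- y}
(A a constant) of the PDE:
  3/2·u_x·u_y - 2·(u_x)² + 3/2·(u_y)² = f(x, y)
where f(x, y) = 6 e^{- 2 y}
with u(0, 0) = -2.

Substitute the ansatz u = A e^{- y} into the left-hand side.
Derivatives of the ansatz:
  u_x = 0
  u_y = - A e^{- y}
Term by term:
  3/2·u_x·u_y = 0
  -2·(u_x)² = 0
  3/2·(u_y)² = \frac{3 A^{2} e^{- 2 y}}{2}
So the left-hand side equals
  \frac{3 A^{2} e^{- 2 y}}{2}
This must equal f(x, y) = 6 e^{- 2 y} identically.
Matching coefficients of the independent functions:
  [e^{- 2 y}]:  \frac{3 A^{2}}{2} = 6
These equations allow (A) = (-2) or (2).
Impose the point condition(s):
  u(0, 0) = -2  ⟹  A = -2
Only A = -2 satisfies everything.
Hence u(x, y) = - 2 e^{- y}.

Answer: u(x, y) = - 2 e^{- y}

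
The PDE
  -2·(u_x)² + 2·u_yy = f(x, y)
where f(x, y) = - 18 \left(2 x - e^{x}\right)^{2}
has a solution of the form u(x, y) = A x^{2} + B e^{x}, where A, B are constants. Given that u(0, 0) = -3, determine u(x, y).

Substitute the ansatz u = A x^{2} + B e^{x} into the left-hand side.
Derivatives of the ansatz:
  u_x = 2 A x + B e^{x}
  u_yy = 0
Term by term:
  -2·(u_x)² = - 8 A^{2} x^{2} - 8 A B x e^{x} - 2 B^{2} e^{2 x}
  2·u_yy = 0
So the left-hand side equals
  - 8 A^{2} x^{2} - 8 A B x e^{x} - 2 B^{2} e^{2 x}
This must equal f(x, y) identically; expanded, f = - 72 x^{2} + 72 x e^{x} - 18 e^{2 x}.
Matching coefficients of the independent functions:
  [x^{2}]:  - 8 A^{2} = -72
  [x e^{x}]:  - 8 A B = 72
  [e^{2 x}]:  - 2 B^{2} = -18
These equations allow (A, B) = (-3, 3) or (3, -3).
Impose the point condition(s):
  u(0, 0) = -3  ⟹  B = -3
Only A = 3, B = -3 satisfies everything.
Hence u(x, y) = 3 x^{2} - 3 e^{x}.

Answer: u(x, y) = 3 x^{2} - 3 e^{x}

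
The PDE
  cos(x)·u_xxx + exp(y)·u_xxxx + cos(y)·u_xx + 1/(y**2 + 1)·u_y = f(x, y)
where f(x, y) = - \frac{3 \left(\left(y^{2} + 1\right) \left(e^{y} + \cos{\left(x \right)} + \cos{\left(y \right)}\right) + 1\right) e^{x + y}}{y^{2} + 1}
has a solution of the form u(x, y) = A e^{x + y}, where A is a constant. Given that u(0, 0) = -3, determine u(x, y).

Substitute the ansatz u = A e^{x + y} into the left-hand side.
Derivatives of the ansatz:
  u_xxx = A e^{x} e^{y}
  u_xxxx = A e^{x} e^{y}
  u_xx = A e^{x} e^{y}
  u_y = A e^{x} e^{y}
Term by term:
  cos(x)·u_xxx = A e^{x} e^{y} \cos{\left(x \right)}
  exp(y)·u_xxxx = A e^{x} e^{2 y}
  cos(y)·u_xx = A e^{x} e^{y} \cos{\left(y \right)}
  1/(y**2 + 1)·u_y = \frac{A e^{x} e^{y}}{y^{2} + 1}
So the left-hand side equals
  A e^{x} e^{2 y} + A e^{x} e^{y} \cos{\left(x \right)} + A e^{x} e^{y} \cos{\left(y \right)} + \frac{A e^{x} e^{y}}{y^{2} + 1}
This must equal f(x, y) identically; expanded, f = - 3 e^{x} e^{2 y} - 3 e^{x} e^{y} \cos{\left(x \right)} - 3 e^{x} e^{y} \cos{\left(y \right)} - \frac{3 e^{x} e^{y}}{y^{2} + 1}.
Matching coefficients of the independent functions:
  [e^{x} e^{2 y}, \frac{e^{x} e^{y}}{y^{2} + 1}, e^{x} e^{y} \cos{\left(x \right)}, e^{x} e^{y} \cos{\left(y \right)}]:  A = -3
Solving: A = -3.
Check against the point condition:
  u(0, 0) = -3  ⟹  A = -3  ✓
Hence u(x, y) = - 3 e^{x + y}.

Answer: u(x, y) = - 3 e^{x + y}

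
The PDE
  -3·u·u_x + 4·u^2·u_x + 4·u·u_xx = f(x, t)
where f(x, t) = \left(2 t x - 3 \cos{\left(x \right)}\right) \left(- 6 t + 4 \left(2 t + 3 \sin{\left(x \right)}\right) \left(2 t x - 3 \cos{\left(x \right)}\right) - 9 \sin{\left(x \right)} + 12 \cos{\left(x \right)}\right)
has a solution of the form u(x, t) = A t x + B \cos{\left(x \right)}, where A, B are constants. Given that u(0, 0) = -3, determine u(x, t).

Answer: u(x, t) = 2 t x - 3 \cos{\left(x \right)}

Derivation:
Substitute the ansatz u = A t x + B \cos{\left(x \right)} into the left-hand side.
Derivatives of the ansatz:
  u_x = A t - B \sin{\left(x \right)}
  u_xx = - B \cos{\left(x \right)}
Term by term:
  -3·u·u_x = - 3 A^{2} t^{2} x + 3 A B t x \sin{\left(x \right)} - 3 A B t \cos{\left(x \right)} + 3 B^{2} \sin{\left(x \right)} \cos{\left(x \right)}
  4·u^2·u_x = 4 A^{3} t^{3} x^{2} - 4 A^{2} B t^{2} x^{2} \sin{\left(x \right)} + 8 A^{2} B t^{2} x \cos{\left(x \right)} - 8 A B^{2} t x \sin{\left(x \right)} \cos{\left(x \right)} + 4 A B^{2} t \cos^{2}{\left(x \right)} - 4 B^{3} \sin{\left(x \right)} \cos^{2}{\left(x \right)}
  4·u·u_xx = - 4 A B t x \cos{\left(x \right)} - 4 B^{2} \cos^{2}{\left(x \right)}
So the left-hand side equals
  4 A^{3} t^{3} x^{2} - 4 A^{2} B t^{2} x^{2} \sin{\left(x \right)} + 8 A^{2} B t^{2} x \cos{\left(x \right)} - 3 A^{2} t^{2} x - 8 A B^{2} t x \sin{\left(x \right)} \cos{\left(x \right)} + 4 A B^{2} t \cos^{2}{\left(x \right)} + 3 A B t x \sin{\left(x \right)} - 4 A B t x \cos{\left(x \right)} - 3 A B t \cos{\left(x \right)} - 4 B^{3} \sin{\left(x \right)} \cos^{2}{\left(x \right)} + 3 B^{2} \sin{\left(x \right)} \cos{\left(x \right)} - 4 B^{2} \cos^{2}{\left(x \right)}
This must equal f(x, t) identically; expanded, f = 32 t^{3} x^{2} + 48 t^{2} x^{2} \sin{\left(x \right)} - 96 t^{2} x \cos{\left(x \right)} - 12 t^{2} x - 144 t x \sin{\left(x \right)} \cos{\left(x \right)} - 18 t x \sin{\left(x \right)} + 24 t x \cos{\left(x \right)} + 72 t \cos^{2}{\left(x \right)} + 18 t \cos{\left(x \right)} + 108 \sin{\left(x \right)} \cos^{2}{\left(x \right)} + 27 \sin{\left(x \right)} \cos{\left(x \right)} - 36 \cos^{2}{\left(x \right)}.
Matching coefficients of the independent functions:
  [t \cos{\left(x \right)}]:  - 3 A B = 18
  [t \cos^{2}{\left(x \right)}]:  4 A B^{2} = 72
  [t^{2} x]:  - 3 A^{2} = -12
  [t^{3} x^{2}]:  4 A^{3} = 32
  [\sin{\left(x \right)} \cos{\left(x \right)}]:  3 B^{2} = 27
  [\sin{\left(x \right)} \cos^{2}{\left(x \right)}]:  - 4 B^{3} = 108
  [t x \sin{\left(x \right)}]:  3 A B = -18
  [t x \cos{\left(x \right)}]:  - 4 A B = 24
  [t^{2} x \cos{\left(x \right)}]:  8 A^{2} B = -96
  [t^{2} x^{2} \sin{\left(x \right)}]:  - 4 A^{2} B = 48
  [t x \sin{\left(x \right)} \cos{\left(x \right)}]:  - 8 A B^{2} = -144
  [\cos^{2}{\left(x \right)}]:  - 4 B^{2} = -36
Solving: A = 2, B = -3.
Check against the point condition:
  u(0, 0) = -3  ⟹  B = -3  ✓
Hence u(x, t) = 2 t x - 3 \cos{\left(x \right)}.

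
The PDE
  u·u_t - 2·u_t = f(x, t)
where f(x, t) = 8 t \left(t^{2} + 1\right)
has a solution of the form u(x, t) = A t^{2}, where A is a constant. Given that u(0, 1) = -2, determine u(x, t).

Substitute the ansatz u = A t^{2} into the left-hand side.
Derivatives of the ansatz:
  u_t = 2 A t
Term by term:
  u·u_t = 2 A^{2} t^{3}
  -2·u_t = - 4 A t
So the left-hand side equals
  2 A^{2} t^{3} - 4 A t
This must equal f(x, t) identically; expanded, f = 8 t^{3} + 8 t.
Matching coefficients of the independent functions:
  [t]:  - 4 A = 8
  [t^{3}]:  2 A^{2} = 8
Solving: A = -2.
Check against the point condition:
  u(0, 1) = -2  ⟹  A = -2  ✓
Hence u(x, t) = - 2 t^{2}.

Answer: u(x, t) = - 2 t^{2}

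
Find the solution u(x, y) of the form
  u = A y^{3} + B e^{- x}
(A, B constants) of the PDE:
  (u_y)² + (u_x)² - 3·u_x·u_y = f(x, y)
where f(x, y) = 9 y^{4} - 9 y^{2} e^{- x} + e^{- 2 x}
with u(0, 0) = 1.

Substitute the ansatz u = A y^{3} + B e^{- x} into the left-hand side.
Derivatives of the ansatz:
  u_y = 3 A y^{2}
  u_x = - B e^{- x}
Term by term:
  (u_y)² = 9 A^{2} y^{4}
  (u_x)² = B^{2} e^{- 2 x}
  -3·u_x·u_y = 9 A B y^{2} e^{- x}
So the left-hand side equals
  9 A^{2} y^{4} + 9 A B y^{2} e^{- x} + B^{2} e^{- 2 x}
This must equal f(x, y) = 9 y^{4} - 9 y^{2} e^{- x} + e^{- 2 x} identically.
Matching coefficients of the independent functions:
  [y^{4}]:  9 A^{2} = 9
  [y^{2} e^{- x}]:  9 A B = -9
  [e^{- 2 x}]:  B^{2} = 1
These equations allow (A, B) = (-1, 1) or (1, -1).
Impose the point condition(s):
  u(0, 0) = 1  ⟹  B = 1
Only A = -1, B = 1 satisfies everything.
Hence u(x, y) = - y^{3} + e^{- x}.

Answer: u(x, y) = - y^{3} + e^{- x}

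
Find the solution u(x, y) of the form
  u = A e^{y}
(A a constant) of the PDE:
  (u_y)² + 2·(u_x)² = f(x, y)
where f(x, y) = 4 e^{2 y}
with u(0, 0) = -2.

Substitute the ansatz u = A e^{y} into the left-hand side.
Derivatives of the ansatz:
  u_y = A e^{y}
  u_x = 0
Term by term:
  (u_y)² = A^{2} e^{2 y}
  2·(u_x)² = 0
So the left-hand side equals
  A^{2} e^{2 y}
This must equal f(x, y) = 4 e^{2 y} identically.
Matching coefficients of the independent functions:
  [e^{2 y}]:  A^{2} = 4
These equations allow (A) = (-2) or (2).
Impose the point condition(s):
  u(0, 0) = -2  ⟹  A = -2
Only A = -2 satisfies everything.
Hence u(x, y) = - 2 e^{y}.

Answer: u(x, y) = - 2 e^{y}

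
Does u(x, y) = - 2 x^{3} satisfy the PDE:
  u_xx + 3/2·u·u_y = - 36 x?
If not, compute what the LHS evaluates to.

Evaluate each term of the left-hand side for u = - 2 x^{3}.
Derivatives:
  u_xx = - 12 x
  u_y = 0
Terms:
  u_xx = - 12 x
  3/2·u·u_y = 0
Sum: LHS = - 12 x
Given right-hand side: - 36 x. Difference LHS − RHS = 24 x ≠ 0, so u is not a solution.

Answer: No, the LHS evaluates to - 12 x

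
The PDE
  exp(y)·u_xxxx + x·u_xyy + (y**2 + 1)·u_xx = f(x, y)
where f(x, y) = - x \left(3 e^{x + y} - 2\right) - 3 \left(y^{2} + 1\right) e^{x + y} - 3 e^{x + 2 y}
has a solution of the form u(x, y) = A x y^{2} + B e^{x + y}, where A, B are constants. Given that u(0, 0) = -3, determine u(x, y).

Answer: u(x, y) = x y^{2} - 3 e^{x + y}

Derivation:
Substitute the ansatz u = A x y^{2} + B e^{x + y} into the left-hand side.
Derivatives of the ansatz:
  u_xxxx = B e^{x} e^{y}
  u_xyy = 2 A + B e^{x} e^{y}
  u_xx = B e^{x} e^{y}
Term by term:
  exp(y)·u_xxxx = B e^{x} e^{2 y}
  x·u_xyy = 2 A x + B x e^{x} e^{y}
  (y**2 + 1)·u_xx = B y^{2} e^{x} e^{y} + B e^{x} e^{y}
So the left-hand side equals
  2 A x + B x e^{x} e^{y} + B y^{2} e^{x} e^{y} + B e^{x} e^{2 y} + B e^{x} e^{y}
This must equal f(x, y) identically; expanded, f = - 3 x e^{x} e^{y} + 2 x - 3 y^{2} e^{x} e^{y} - 3 e^{x} e^{2 y} - 3 e^{x} e^{y}.
Matching coefficients of the independent functions:
  [x]:  2 A = 2
  [e^{x} e^{y}, e^{x} e^{2 y}, x e^{x} e^{y}, y^{2} e^{x} e^{y}]:  B = -3
Solving: A = 1, B = -3.
Check against the point condition:
  u(0, 0) = -3  ⟹  B = -3  ✓
Hence u(x, y) = x y^{2} - 3 e^{x + y}.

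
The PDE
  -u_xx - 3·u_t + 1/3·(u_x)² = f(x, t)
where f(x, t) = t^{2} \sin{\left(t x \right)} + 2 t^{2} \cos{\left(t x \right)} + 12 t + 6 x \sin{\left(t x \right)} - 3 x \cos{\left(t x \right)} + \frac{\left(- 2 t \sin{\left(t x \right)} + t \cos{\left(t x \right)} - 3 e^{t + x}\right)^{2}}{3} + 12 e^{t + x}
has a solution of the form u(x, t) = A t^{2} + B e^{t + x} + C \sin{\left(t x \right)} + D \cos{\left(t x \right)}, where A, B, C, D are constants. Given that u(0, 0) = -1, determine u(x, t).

Substitute the ansatz u = A t^{2} + B e^{t + x} + C \sin{\left(t x \right)} + D \cos{\left(t x \right)} into the left-hand side.
Derivatives of the ansatz:
  u_xx = B e^{t} e^{x} - C t^{2} \sin{\left(t x \right)} - D t^{2} \cos{\left(t x \right)}
  u_t = 2 A t + B e^{t} e^{x} + C x \cos{\left(t x \right)} - D x \sin{\left(t x \right)}
  u_x = B e^{t} e^{x} + C t \cos{\left(t x \right)} - D t \sin{\left(t x \right)}
Term by term:
  -u_xx = - B e^{t} e^{x} + C t^{2} \sin{\left(t x \right)} + D t^{2} \cos{\left(t x \right)}
  -3·u_t = - 6 A t - 3 B e^{t} e^{x} - 3 C x \cos{\left(t x \right)} + 3 D x \sin{\left(t x \right)}
  1/3·(u_x)² = \frac{B^{2} e^{2 t} e^{2 x}}{3} + \frac{2 B C t e^{t} e^{x} \cos{\left(t x \right)}}{3} - \frac{2 B D t e^{t} e^{x} \sin{\left(t x \right)}}{3} + \frac{C^{2} t^{2} \cos^{2}{\left(t x \right)}}{3} - \frac{2 C D t^{2} \sin{\left(t x \right)} \cos{\left(t x \right)}}{3} + \frac{D^{2} t^{2} \sin^{2}{\left(t x \right)}}{3}
So the left-hand side equals
  - 6 A t + \frac{B^{2} e^{2 t} e^{2 x}}{3} + \frac{2 B C t e^{t} e^{x} \cos{\left(t x \right)}}{3} - \frac{2 B D t e^{t} e^{x} \sin{\left(t x \right)}}{3} - 4 B e^{t} e^{x} + \frac{C^{2} t^{2} \cos^{2}{\left(t x \right)}}{3} - \frac{2 C D t^{2} \sin{\left(t x \right)} \cos{\left(t x \right)}}{3} + C t^{2} \sin{\left(t x \right)} - 3 C x \cos{\left(t x \right)} + \frac{D^{2} t^{2} \sin^{2}{\left(t x \right)}}{3} + D t^{2} \cos{\left(t x \right)} + 3 D x \sin{\left(t x \right)}
This must equal f(x, t) identically; expanded, f = \frac{4 t^{2} \sin^{2}{\left(t x \right)}}{3} - \frac{4 t^{2} \sin{\left(t x \right)} \cos{\left(t x \right)}}{3} + t^{2} \sin{\left(t x \right)} + \frac{t^{2} \cos^{2}{\left(t x \right)}}{3} + 2 t^{2} \cos{\left(t x \right)} + 4 t e^{t} e^{x} \sin{\left(t x \right)} - 2 t e^{t} e^{x} \cos{\left(t x \right)} + 12 t + 6 x \sin{\left(t x \right)} - 3 x \cos{\left(t x \right)} + 3 e^{2 t} e^{2 x} + 12 e^{t} e^{x}.
Matching coefficients of the independent functions:
  [t]:  - 6 A = 12
  [t^{2} \sin{\left(t x \right)}]:  C = 1
  [t^{2} \sin^{2}{\left(t x \right)}]:  \frac{D^{2}}{3} = \frac{4}{3}
  [t^{2} \cos{\left(t x \right)}]:  D = 2
  [t^{2} \cos^{2}{\left(t x \right)}]:  \frac{C^{2}}{3} = \frac{1}{3}
  [x \sin{\left(t x \right)}]:  3 D = 6
  [x \cos{\left(t x \right)}]:  - 3 C = -3
  [e^{t} e^{x}]:  - 4 B = 12
  [e^{2 t} e^{2 x}]:  \frac{B^{2}}{3} = 3
  [t^{2} \sin{\left(t x \right)} \cos{\left(t x \right)}]:  - \frac{2 C D}{3} = - \frac{4}{3}
  [t e^{t} e^{x} \sin{\left(t x \right)}]:  - \frac{2 B D}{3} = 4
  [t e^{t} e^{x} \cos{\left(t x \right)}]:  \frac{2 B C}{3} = -2
Solving: A = -2, B = -3, C = 1, D = 2.
Check against the point condition:
  u(0, 0) = -1  ⟹  B + D = -1  ✓
Hence u(x, t) = - 2 t^{2} - 3 e^{t + x} + \sin{\left(t x \right)} + 2 \cos{\left(t x \right)}.

Answer: u(x, t) = - 2 t^{2} - 3 e^{t + x} + \sin{\left(t x \right)} + 2 \cos{\left(t x \right)}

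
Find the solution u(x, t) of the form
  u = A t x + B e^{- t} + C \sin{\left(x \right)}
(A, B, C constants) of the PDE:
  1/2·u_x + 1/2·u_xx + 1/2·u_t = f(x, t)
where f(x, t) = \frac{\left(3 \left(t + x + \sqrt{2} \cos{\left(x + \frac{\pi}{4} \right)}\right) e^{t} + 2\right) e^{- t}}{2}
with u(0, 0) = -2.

Answer: u(x, t) = 3 t x + 3 \sin{\left(x \right)} - 2 e^{- t}

Derivation:
Substitute the ansatz u = A t x + B e^{- t} + C \sin{\left(x \right)} into the left-hand side.
Derivatives of the ansatz:
  u_x = A t + C \cos{\left(x \right)}
  u_xx = - C \sin{\left(x \right)}
  u_t = A x - B e^{- t}
Term by term:
  1/2·u_x = \frac{A t}{2} + \frac{C \cos{\left(x \right)}}{2}
  1/2·u_xx = - \frac{C \sin{\left(x \right)}}{2}
  1/2·u_t = \frac{A x}{2} - \frac{B e^{- t}}{2}
So the left-hand side equals
  \frac{A t}{2} + \frac{A x}{2} - \frac{B e^{- t}}{2} - \frac{C \sin{\left(x \right)}}{2} + \frac{C \cos{\left(x \right)}}{2}
This must equal f(x, t) identically; expanded, f = \frac{3 t}{2} + \frac{3 x}{2} - \frac{3 \sin{\left(x \right)}}{2} + \frac{3 \cos{\left(x \right)}}{2} + e^{- t}.
Matching coefficients of the independent functions:
  [t, x]:  \frac{A}{2} = \frac{3}{2}
  [e^{- t}]:  - \frac{B}{2} = 1
  [\sin{\left(x \right)}]:  - \frac{C}{2} = - \frac{3}{2}
  [\cos{\left(x \right)}]:  \frac{C}{2} = \frac{3}{2}
Solving: A = 3, B = -2, C = 3.
Check against the point condition:
  u(0, 0) = -2  ⟹  B = -2  ✓
Hence u(x, t) = 3 t x + 3 \sin{\left(x \right)} - 2 e^{- t}.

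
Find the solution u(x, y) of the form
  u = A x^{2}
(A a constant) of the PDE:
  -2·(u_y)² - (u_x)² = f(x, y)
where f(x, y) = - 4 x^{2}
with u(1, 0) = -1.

Substitute the ansatz u = A x^{2} into the left-hand side.
Derivatives of the ansatz:
  u_y = 0
  u_x = 2 A x
Term by term:
  -2·(u_y)² = 0
  -(u_x)² = - 4 A^{2} x^{2}
So the left-hand side equals
  - 4 A^{2} x^{2}
This must equal f(x, y) = - 4 x^{2} identically.
Matching coefficients of the independent functions:
  [x^{2}]:  - 4 A^{2} = -4
These equations allow (A) = (-1) or (1).
Impose the point condition(s):
  u(1, 0) = -1  ⟹  A = -1
Only A = -1 satisfies everything.
Hence u(x, y) = - x^{2}.

Answer: u(x, y) = - x^{2}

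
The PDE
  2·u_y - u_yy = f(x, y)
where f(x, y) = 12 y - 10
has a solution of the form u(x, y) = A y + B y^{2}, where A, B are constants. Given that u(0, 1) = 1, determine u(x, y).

Substitute the ansatz u = A y + B y^{2} into the left-hand side.
Derivatives of the ansatz:
  u_y = A + 2 B y
  u_yy = 2 B
Term by term:
  2·u_y = 2 A + 4 B y
  -u_yy = - 2 B
So the left-hand side equals
  2 A + 4 B y - 2 B
This must equal f(x, y) = 12 y - 10 identically.
Matching coefficients of the independent functions:
  [constant term]:  2 A - 2 B = -10
  [y]:  4 B = 12
Solving: A = -2, B = 3.
Check against the point condition:
  u(0, 1) = 1  ⟹  A + B = 1  ✓
Hence u(x, y) = 3 y^{2} - 2 y.

Answer: u(x, y) = 3 y^{2} - 2 y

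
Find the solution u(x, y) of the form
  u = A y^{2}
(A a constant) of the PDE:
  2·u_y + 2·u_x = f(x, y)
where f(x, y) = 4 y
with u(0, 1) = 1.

Answer: u(x, y) = y^{2}

Derivation:
Substitute the ansatz u = A y^{2} into the left-hand side.
Derivatives of the ansatz:
  u_y = 2 A y
  u_x = 0
Term by term:
  2·u_y = 4 A y
  2·u_x = 0
So the left-hand side equals
  4 A y
This must equal f(x, y) = 4 y identically.
Matching coefficients of the independent functions:
  [y]:  4 A = 4
Solving: A = 1.
Check against the point condition:
  u(0, 1) = 1  ⟹  A = 1  ✓
Hence u(x, y) = y^{2}.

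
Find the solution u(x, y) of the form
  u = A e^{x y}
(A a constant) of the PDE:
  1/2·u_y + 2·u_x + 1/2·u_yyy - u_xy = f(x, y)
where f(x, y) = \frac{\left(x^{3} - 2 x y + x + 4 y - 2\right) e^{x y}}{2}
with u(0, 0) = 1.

Substitute the ansatz u = A e^{x y} into the left-hand side.
Derivatives of the ansatz:
  u_y = A x e^{x y}
  u_x = A y e^{x y}
  u_yyy = A x^{3} e^{x y}
  u_xy = A x y e^{x y} + A e^{x y}
Term by term:
  1/2·u_y = \frac{A x e^{x y}}{2}
  2·u_x = 2 A y e^{x y}
  1/2·u_yyy = \frac{A x^{3} e^{x y}}{2}
  -u_xy = - A x y e^{x y} - A e^{x y}
So the left-hand side equals
  \frac{A x^{3} e^{x y}}{2} - A x y e^{x y} + \frac{A x e^{x y}}{2} + 2 A y e^{x y} - A e^{x y}
This must equal f(x, y) identically; expanded, f = \frac{x^{3} e^{x y}}{2} - x y e^{x y} + \frac{x e^{x y}}{2} + 2 y e^{x y} - e^{x y}.
Matching coefficients of the independent functions:
  [x e^{x y}, x^{3} e^{x y}]:  \frac{A}{2} = \frac{1}{2}
  [y e^{x y}]:  2 A = 2
  [x y e^{x y}, e^{x y}]:  - A = -1
Solving: A = 1.
Check against the point condition:
  u(0, 0) = 1  ⟹  A = 1  ✓
Hence u(x, y) = e^{x y}.

Answer: u(x, y) = e^{x y}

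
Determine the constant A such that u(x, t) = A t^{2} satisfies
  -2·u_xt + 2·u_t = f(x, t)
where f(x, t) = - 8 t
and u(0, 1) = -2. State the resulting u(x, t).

Substitute the ansatz u = A t^{2} into the left-hand side.
Derivatives of the ansatz:
  u_xt = 0
  u_t = 2 A t
Term by term:
  -2·u_xt = 0
  2·u_t = 4 A t
So the left-hand side equals
  4 A t
This must equal f(x, t) = - 8 t identically.
Matching coefficients of the independent functions:
  [t]:  4 A = -8
Solving: A = -2.
Check against the point condition:
  u(0, 1) = -2  ⟹  A = -2  ✓
Hence u(x, t) = - 2 t^{2}.

Answer: u(x, t) = - 2 t^{2}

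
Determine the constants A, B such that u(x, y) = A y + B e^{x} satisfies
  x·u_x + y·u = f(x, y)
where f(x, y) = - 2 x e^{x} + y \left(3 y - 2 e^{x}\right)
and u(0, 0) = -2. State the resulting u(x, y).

Substitute the ansatz u = A y + B e^{x} into the left-hand side.
Derivatives of the ansatz:
  u_x = B e^{x}
Term by term:
  x·u_x = B x e^{x}
  y·u = A y^{2} + B y e^{x}
So the left-hand side equals
  A y^{2} + B x e^{x} + B y e^{x}
This must equal f(x, y) identically; expanded, f = - 2 x e^{x} + 3 y^{2} - 2 y e^{x}.
Matching coefficients of the independent functions:
  [y^{2}]:  A = 3
  [x e^{x}, y e^{x}]:  B = -2
Solving: A = 3, B = -2.
Check against the point condition:
  u(0, 0) = -2  ⟹  B = -2  ✓
Hence u(x, y) = 3 y - 2 e^{x}.

Answer: u(x, y) = 3 y - 2 e^{x}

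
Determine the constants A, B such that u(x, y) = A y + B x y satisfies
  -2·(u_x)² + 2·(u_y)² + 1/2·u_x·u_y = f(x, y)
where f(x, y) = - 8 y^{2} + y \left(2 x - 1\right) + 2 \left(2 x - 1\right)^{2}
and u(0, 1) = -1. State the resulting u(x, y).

Substitute the ansatz u = A y + B x y into the left-hand side.
Derivatives of the ansatz:
  u_x = B y
  u_y = A + B x
Term by term:
  -2·(u_x)² = - 2 B^{2} y^{2}
  2·(u_y)² = 2 A^{2} + 4 A B x + 2 B^{2} x^{2}
  1/2·u_x·u_y = \frac{A B y}{2} + \frac{B^{2} x y}{2}
So the left-hand side equals
  2 A^{2} + 4 A B x + \frac{A B y}{2} + 2 B^{2} x^{2} + \frac{B^{2} x y}{2} - 2 B^{2} y^{2}
This must equal f(x, y) identically; expanded, f = 8 x^{2} + 2 x y - 8 x - 8 y^{2} - y + 2.
Matching coefficients of the independent functions:
  [constant term]:  2 A^{2} = 2
  [x]:  4 A B = -8
  [x^{2}]:  2 B^{2} = 8
  [y]:  \frac{A B}{2} = -1
  [y^{2}]:  - 2 B^{2} = -8
  [x y]:  \frac{B^{2}}{2} = 2
These equations allow (A, B) = (-1, 2) or (1, -2).
Impose the point condition(s):
  u(0, 1) = -1  ⟹  A = -1
Only A = -1, B = 2 satisfies everything.
Hence u(x, y) = 2 x y - y.

Answer: u(x, y) = 2 x y - y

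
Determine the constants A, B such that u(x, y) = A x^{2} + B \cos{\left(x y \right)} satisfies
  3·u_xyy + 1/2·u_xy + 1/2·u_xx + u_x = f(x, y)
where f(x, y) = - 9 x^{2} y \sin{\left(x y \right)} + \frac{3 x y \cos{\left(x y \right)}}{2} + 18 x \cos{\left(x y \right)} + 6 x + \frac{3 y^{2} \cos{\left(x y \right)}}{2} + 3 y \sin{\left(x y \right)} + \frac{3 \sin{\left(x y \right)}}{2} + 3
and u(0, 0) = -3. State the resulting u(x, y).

Substitute the ansatz u = A x^{2} + B \cos{\left(x y \right)} into the left-hand side.
Derivatives of the ansatz:
  u_xyy = B x^{2} y \sin{\left(x y \right)} - 2 B x \cos{\left(x y \right)}
  u_xy = - B x y \cos{\left(x y \right)} - B \sin{\left(x y \right)}
  u_xx = 2 A - B y^{2} \cos{\left(x y \right)}
  u_x = 2 A x - B y \sin{\left(x y \right)}
Term by term:
  3·u_xyy = 3 B x^{2} y \sin{\left(x y \right)} - 6 B x \cos{\left(x y \right)}
  1/2·u_xy = - \frac{B x y \cos{\left(x y \right)}}{2} - \frac{B \sin{\left(x y \right)}}{2}
  1/2·u_xx = A - \frac{B y^{2} \cos{\left(x y \right)}}{2}
  u_x = 2 A x - B y \sin{\left(x y \right)}
So the left-hand side equals
  2 A x + A + 3 B x^{2} y \sin{\left(x y \right)} - \frac{B x y \cos{\left(x y \right)}}{2} - 6 B x \cos{\left(x y \right)} - \frac{B y^{2} \cos{\left(x y \right)}}{2} - B y \sin{\left(x y \right)} - \frac{B \sin{\left(x y \right)}}{2}
This must equal f(x, y) = - 9 x^{2} y \sin{\left(x y \right)} + \frac{3 x y \cos{\left(x y \right)}}{2} + 18 x \cos{\left(x y \right)} + 6 x + \frac{3 y^{2} \cos{\left(x y \right)}}{2} + 3 y \sin{\left(x y \right)} + \frac{3 \sin{\left(x y \right)}}{2} + 3 identically.
Matching coefficients of the independent functions:
  [constant term]:  A = 3
  [x]:  2 A = 6
  [x \cos{\left(x y \right)}]:  - 6 B = 18
  [y \sin{\left(x y \right)}]:  - B = 3
  [y^{2} \cos{\left(x y \right)}, x y \cos{\left(x y \right)}, \sin{\left(x y \right)}]:  - \frac{B}{2} = \frac{3}{2}
  [x^{2} y \sin{\left(x y \right)}]:  3 B = -9
Solving: A = 3, B = -3.
Check against the point condition:
  u(0, 0) = -3  ⟹  B = -3  ✓
Hence u(x, y) = 3 x^{2} - 3 \cos{\left(x y \right)}.

Answer: u(x, y) = 3 x^{2} - 3 \cos{\left(x y \right)}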